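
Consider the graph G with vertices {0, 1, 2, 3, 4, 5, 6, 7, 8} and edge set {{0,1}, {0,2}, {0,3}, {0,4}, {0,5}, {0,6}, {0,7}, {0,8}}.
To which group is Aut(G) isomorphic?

the symmetric group on 8 letters

Vertex 0 has degree 8 and every other vertex has degree 1, so G is the star K_{1,8} with centre 0. Any automorphism fixes the centre and permutes the 8 leaves freely, so Aut(G) ≅ S_8 of order 8! = 40320.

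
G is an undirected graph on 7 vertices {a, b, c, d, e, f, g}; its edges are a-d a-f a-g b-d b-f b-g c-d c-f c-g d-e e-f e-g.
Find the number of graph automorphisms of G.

144

The vertices split by degree into {d, f, g} (degree 4) and {a, b, c, e} (degree 3); every edge runs between the two parts, so G is the complete bipartite graph K_{3,4}. Automorphisms preserve the bipartition setwise (since the parts differ in size) and act as S_4 × S_3 within it; |Aut| = 144.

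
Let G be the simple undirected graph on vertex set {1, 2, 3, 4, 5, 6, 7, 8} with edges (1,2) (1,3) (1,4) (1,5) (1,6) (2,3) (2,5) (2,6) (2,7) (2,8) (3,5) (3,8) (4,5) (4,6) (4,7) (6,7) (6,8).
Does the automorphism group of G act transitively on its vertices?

Vertex 2 is the only vertex of degree 6, so every automorphism fixes it; G is not vertex-transitive.

No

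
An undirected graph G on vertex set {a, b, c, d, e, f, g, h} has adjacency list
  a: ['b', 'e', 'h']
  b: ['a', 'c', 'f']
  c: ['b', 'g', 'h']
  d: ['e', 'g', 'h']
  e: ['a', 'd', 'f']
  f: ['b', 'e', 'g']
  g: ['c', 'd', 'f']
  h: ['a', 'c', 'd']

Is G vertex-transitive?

Yes

G is 3-regular and bipartite on 2^3 = 8 vertices with girth 4; it is the hypercube graph Q_3. Aut(Q_3) consists of the signed permutations of the 3 coordinate axes: 3! permutations times 2^3 sign flips, so |Aut| = 2^3·3! = 48. This group acts transitively on the 8 vertices.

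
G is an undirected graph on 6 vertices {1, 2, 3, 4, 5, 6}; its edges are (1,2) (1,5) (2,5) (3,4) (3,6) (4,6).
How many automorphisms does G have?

72

G has two connected components, {3, 4, 6} and {1, 2, 5}; each is 2-regular, so G = C_3 ⊔ C_3. Aut of a disjoint union of two copies of C_3 is the wreath product D_3 ≀ Z_2, of order 2·6² = 72.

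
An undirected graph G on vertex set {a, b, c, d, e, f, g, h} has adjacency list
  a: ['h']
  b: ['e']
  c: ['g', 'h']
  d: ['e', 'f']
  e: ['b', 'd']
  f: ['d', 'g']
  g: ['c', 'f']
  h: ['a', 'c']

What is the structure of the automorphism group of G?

C_2

The degree sequence is [1, 1, 2, 2, 2, 2, 2, 2]; the two degree-1 vertices a and b are the ends of a path, so G = P_8. The only nontrivial automorphism of a path is the end-to-end reflection, so Aut(G) ≅ Z_2.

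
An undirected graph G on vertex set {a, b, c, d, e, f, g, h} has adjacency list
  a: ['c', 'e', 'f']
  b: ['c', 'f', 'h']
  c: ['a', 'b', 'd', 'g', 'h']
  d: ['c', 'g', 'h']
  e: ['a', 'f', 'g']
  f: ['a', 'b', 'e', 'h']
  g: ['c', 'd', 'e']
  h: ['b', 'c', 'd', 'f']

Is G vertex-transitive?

No

Vertex c is the only vertex of degree 5, so every automorphism fixes it; G is not vertex-transitive.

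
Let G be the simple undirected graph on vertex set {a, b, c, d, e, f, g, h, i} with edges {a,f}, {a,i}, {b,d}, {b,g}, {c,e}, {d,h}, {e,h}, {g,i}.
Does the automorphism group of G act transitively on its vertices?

Automorphisms preserve degree, but G has vertices of degree 1 and vertices of degree 2; no automorphism maps one to the other, so G is not vertex-transitive.

No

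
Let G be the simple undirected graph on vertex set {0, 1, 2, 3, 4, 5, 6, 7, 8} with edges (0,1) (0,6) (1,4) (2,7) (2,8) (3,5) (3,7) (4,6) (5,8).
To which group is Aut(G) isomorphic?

G has two connected components, {2, 3, 5, 7, 8} and {0, 1, 4, 6}; each is 2-regular, so G = C_5 ⊔ C_4. No automorphism exchanges components of different sizes, hence Aut(G) is the direct product D_5 × D_4, order 80.

D_5 × D_4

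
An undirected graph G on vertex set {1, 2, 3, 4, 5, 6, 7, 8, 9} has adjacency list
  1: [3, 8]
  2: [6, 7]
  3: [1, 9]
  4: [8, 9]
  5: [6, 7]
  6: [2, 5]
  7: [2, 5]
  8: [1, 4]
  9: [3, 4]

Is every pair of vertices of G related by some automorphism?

No

G has two connected components, {1, 3, 4, 8, 9} and {2, 5, 6, 7}; each is 2-regular, so G = C_5 ⊔ C_4. The orbit of 1 under Aut(G) is {1, 3, 4, 8, 9}, which does not contain 2, so G is not vertex-transitive.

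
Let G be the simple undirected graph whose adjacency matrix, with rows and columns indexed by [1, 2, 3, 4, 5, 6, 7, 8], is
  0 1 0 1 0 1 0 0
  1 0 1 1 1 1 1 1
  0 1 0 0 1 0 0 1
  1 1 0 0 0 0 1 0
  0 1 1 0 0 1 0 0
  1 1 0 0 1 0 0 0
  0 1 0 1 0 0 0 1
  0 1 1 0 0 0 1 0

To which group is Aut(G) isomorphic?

D_7

Vertex 2 is the unique vertex of degree 7; the remaining 7 vertices each have degree 3 and induce a cycle, so G is the wheel on 8 vertices with hub 2. Every automorphism fixes the hub and acts on the rim 7-cycle, so Aut(G) ≅ Aut(C_7) = D_7 of order 14.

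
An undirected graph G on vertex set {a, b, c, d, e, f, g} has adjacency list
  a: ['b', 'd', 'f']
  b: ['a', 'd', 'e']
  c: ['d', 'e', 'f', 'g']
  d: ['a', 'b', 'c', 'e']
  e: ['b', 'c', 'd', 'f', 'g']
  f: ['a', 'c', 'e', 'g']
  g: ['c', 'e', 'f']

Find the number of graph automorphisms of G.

1

The degree sequence is [3, 3, 4, 4, 5, 4, 3]. Checking the degree-preserving permutations of the vertex set shows that none except the identity preserves every edge, so Aut(G) is trivial.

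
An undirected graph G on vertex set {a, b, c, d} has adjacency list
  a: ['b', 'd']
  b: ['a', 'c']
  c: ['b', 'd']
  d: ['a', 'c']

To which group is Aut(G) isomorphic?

D_4

Every vertex has degree 2 and the graph is connected, so G is the 4-cycle C_4. C_4 has 4 rotations and 4 reflections, so Aut(C_4) ≅ D_4 of order 8.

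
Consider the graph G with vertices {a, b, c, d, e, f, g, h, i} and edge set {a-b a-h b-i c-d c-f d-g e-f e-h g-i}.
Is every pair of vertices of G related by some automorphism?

G is 2-regular and connected on 9 vertices, i.e. the cycle C_9. C_9 has 9 rotations and 9 reflections, so Aut(C_9) ≅ D_9 of order 18. Under this action every vertex can be carried to every other, so G is vertex-transitive.

Yes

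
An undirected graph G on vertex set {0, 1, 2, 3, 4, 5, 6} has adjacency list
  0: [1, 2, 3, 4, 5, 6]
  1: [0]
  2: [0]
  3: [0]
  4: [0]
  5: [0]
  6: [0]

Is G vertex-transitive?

Vertex 0 is the only vertex of degree 6, so every automorphism fixes it; G is not vertex-transitive.

No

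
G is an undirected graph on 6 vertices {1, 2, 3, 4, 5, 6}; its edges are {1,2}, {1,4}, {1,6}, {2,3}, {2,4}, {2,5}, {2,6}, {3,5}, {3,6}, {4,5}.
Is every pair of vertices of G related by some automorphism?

No

Vertex 2 is the only vertex of degree 5, so every automorphism fixes it; G is not vertex-transitive.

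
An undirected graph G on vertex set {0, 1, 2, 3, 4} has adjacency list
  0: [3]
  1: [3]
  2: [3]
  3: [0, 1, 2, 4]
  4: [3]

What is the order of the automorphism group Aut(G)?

Vertex 3 has degree 4 and every other vertex has degree 1, so G is the star K_{1,4} with centre 3. Any automorphism fixes the centre and permutes the 4 leaves freely, so Aut(G) ≅ S_4 of order 4! = 24.

24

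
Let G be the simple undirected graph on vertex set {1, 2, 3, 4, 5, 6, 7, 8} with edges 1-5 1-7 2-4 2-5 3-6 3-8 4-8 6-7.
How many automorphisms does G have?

16

G is 2-regular and connected on 8 vertices, i.e. the cycle C_8. C_8 has 8 rotations and 8 reflections, so Aut(C_8) ≅ D_8 of order 16.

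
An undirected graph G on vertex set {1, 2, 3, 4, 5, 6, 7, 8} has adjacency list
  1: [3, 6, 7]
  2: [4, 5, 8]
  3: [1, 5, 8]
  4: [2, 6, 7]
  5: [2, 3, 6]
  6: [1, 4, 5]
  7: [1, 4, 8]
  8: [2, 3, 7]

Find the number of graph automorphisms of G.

48

G is 3-regular and bipartite on 2^3 = 8 vertices with girth 4; it is the hypercube graph Q_3. Aut(Q_3) consists of the signed permutations of the 3 coordinate axes: 3! permutations times 2^3 sign flips, so |Aut| = 2^3·3! = 48.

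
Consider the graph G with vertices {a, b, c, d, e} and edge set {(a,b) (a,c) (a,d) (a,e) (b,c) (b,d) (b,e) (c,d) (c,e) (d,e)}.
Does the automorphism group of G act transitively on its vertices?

Every vertex has degree 4, so G is the complete graph K_5. Any permutation of the 5 vertices preserves K_5, so Aut(K_5) = S_5 of order 5! = 120. This group acts transitively on the 5 vertices.

Yes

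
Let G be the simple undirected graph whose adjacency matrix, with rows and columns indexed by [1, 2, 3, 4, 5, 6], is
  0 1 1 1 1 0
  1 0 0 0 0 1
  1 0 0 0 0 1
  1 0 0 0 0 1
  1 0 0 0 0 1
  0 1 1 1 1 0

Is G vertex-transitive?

No

Automorphisms preserve degree, but G has vertices of degree 2 and vertices of degree 4; no automorphism maps one to the other, so G is not vertex-transitive.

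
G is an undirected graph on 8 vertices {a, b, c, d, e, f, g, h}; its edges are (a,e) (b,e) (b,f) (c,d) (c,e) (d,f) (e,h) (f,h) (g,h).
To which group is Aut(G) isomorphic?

the trivial group

Degrees alone do not determine every vertex (e.g. a and g both have degree 1), but their neighbour-degree multisets differ: N(a) has degrees [4] while N(g) has degrees [3]. Repeating this refinement separates all vertices, so the only automorphism is the identity.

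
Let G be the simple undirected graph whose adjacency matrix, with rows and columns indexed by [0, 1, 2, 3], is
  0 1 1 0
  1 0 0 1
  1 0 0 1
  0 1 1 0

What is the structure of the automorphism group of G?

Every vertex has degree 2 and the graph is connected, so G is the 4-cycle C_4. The automorphisms of the 4-cycle are exactly the symmetries of a regular 4-gon: the dihedral group D_4, |D_4| = 8.

the dihedral group of order 8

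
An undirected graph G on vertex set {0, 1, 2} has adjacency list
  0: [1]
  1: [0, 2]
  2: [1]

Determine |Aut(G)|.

2

The degree sequence is [1, 2, 1]; the two degree-1 vertices 0 and 2 are the ends of a path, so G = P_3. The only nontrivial automorphism of a path is the end-to-end reflection, so Aut(G) ≅ Z_2.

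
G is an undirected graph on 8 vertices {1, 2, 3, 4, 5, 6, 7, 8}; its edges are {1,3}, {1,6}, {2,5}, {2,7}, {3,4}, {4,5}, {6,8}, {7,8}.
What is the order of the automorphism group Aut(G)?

G is 2-regular and connected on 8 vertices, i.e. the cycle C_8. C_8 has 8 rotations and 8 reflections, so Aut(C_8) ≅ D_8 of order 16.

16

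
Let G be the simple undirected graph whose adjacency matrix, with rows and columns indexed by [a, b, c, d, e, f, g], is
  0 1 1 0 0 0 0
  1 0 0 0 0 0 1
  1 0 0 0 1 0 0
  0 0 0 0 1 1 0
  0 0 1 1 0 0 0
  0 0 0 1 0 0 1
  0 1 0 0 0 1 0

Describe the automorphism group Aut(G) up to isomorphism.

the dihedral group of order 14

G is 2-regular and connected on 7 vertices, i.e. the cycle C_7. The automorphisms of the 7-cycle are exactly the symmetries of a regular 7-gon: the dihedral group D_7, |D_7| = 14.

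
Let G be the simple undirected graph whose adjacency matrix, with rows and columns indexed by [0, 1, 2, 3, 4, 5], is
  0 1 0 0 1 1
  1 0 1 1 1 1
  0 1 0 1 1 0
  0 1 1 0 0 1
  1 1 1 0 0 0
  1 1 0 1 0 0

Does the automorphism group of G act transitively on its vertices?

Vertex 1 is the only vertex of degree 5, so every automorphism fixes it; G is not vertex-transitive.

No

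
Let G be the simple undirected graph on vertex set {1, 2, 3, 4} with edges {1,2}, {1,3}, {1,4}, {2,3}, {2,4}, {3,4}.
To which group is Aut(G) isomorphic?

S_4

All 4 vertices are pairwise adjacent: G = K_4. Every bijection on the vertex set is an automorphism of K_4; hence Aut(K_4) ≅ S_4, order 24.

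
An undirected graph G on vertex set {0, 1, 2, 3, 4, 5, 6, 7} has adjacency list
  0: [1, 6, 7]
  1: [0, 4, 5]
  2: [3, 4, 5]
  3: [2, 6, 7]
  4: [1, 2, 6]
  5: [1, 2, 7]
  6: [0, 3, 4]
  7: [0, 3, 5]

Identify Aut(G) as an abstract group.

G is 3-regular and bipartite on 2^3 = 8 vertices with girth 4; it is the hypercube graph Q_3. Aut(Q_3) consists of the signed permutations of the 3 coordinate axes: 3! permutations times 2^3 sign flips, so |Aut| = 2^3·3! = 48.

the hyperoctahedral group B_3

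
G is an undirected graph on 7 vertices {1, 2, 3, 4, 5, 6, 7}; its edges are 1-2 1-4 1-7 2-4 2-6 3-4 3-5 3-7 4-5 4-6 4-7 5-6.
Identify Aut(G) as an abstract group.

D_6

Vertex 4 is the unique vertex of degree 6; the remaining 6 vertices each have degree 3 and induce a cycle, so G is the wheel on 7 vertices with hub 4. With the hub fixed, the remaining symmetry is that of the rim cycle C_6, giving the dihedral group D_6.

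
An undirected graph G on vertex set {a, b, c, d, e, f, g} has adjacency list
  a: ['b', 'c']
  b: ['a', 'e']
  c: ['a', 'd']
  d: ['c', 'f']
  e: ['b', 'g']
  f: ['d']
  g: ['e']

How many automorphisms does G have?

The degree sequence is [2, 2, 2, 2, 2, 1, 1]; the two degree-1 vertices f and g are the ends of a path, so G = P_7. The only nontrivial automorphism of a path is the end-to-end reflection, so Aut(G) ≅ Z_2.

2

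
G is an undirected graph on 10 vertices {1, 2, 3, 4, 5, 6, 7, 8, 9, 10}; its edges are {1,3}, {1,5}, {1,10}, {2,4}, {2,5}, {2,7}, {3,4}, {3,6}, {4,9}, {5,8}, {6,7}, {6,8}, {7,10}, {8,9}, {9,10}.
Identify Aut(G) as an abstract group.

G is 3-regular on 10 vertices with no triangles and no 4-cycles (girth 5): this is the Petersen graph. Viewing the Petersen graph as the Kneser graph K(5,2) — vertices are 2-subsets of {1,…,5}, edges join disjoint pairs — its automorphisms are exactly the permutations of the 5-element set, so Aut ≅ S_5 of order 120.

S_5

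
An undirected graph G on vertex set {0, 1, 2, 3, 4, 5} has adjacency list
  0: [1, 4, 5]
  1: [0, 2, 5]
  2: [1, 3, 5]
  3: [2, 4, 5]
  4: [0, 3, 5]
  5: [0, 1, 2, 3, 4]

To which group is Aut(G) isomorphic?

D_5

Vertex 5 is the unique vertex of degree 5; the remaining 5 vertices each have degree 3 and induce a cycle, so G is the wheel on 6 vertices with hub 5. With the hub fixed, the remaining symmetry is that of the rim cycle C_5, giving the dihedral group D_5.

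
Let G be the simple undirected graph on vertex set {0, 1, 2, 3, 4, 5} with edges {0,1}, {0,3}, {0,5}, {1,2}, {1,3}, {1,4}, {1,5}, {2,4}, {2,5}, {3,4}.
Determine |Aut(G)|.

Vertex 1 is the unique vertex of degree 5; the remaining 5 vertices each have degree 3 and induce a cycle, so G is the wheel on 6 vertices with hub 1. With the hub fixed, the remaining symmetry is that of the rim cycle C_5, giving the dihedral group D_5.

10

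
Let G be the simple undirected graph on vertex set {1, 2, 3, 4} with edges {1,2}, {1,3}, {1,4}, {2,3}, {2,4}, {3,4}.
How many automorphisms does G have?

24

All 4 vertices are pairwise adjacent: G = K_4. Any permutation of the 4 vertices preserves K_4, so Aut(K_4) = S_4 of order 4! = 24.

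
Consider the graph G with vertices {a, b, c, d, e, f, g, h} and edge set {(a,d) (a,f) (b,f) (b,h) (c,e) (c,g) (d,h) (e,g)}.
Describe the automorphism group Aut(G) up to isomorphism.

G has two connected components, {a, b, d, f, h} and {c, e, g}; each is 2-regular, so G = C_5 ⊔ C_3. The components are non-isomorphic (different sizes), so Aut(G) = Aut(C_3) × Aut(C_5) = D_3 × D_5 of order 6·10 = 60.

D_3 × D_5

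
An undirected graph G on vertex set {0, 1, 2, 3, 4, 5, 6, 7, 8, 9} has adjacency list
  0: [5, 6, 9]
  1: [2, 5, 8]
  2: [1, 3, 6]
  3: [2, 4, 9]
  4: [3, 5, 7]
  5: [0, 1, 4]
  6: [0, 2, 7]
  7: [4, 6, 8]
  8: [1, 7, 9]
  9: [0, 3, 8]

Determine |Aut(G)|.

G is 3-regular on 10 vertices with no triangles and no 4-cycles (girth 5): this is the Petersen graph. It is a classical fact that the Petersen graph has automorphism group S_5 (order 120), arising from its description as the Kneser graph K(5,2).

120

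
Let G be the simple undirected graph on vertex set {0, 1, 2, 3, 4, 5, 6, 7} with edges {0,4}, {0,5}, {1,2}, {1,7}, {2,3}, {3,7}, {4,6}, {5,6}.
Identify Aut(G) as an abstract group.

G has two connected components, {1, 2, 3, 7} and {0, 4, 5, 6}; each is 2-regular, so G = C_4 ⊔ C_4. Aut of a disjoint union of two copies of C_4 is the wreath product D_4 ≀ Z_2, of order 2·8² = 128.

(D_4 × D_4) ⋊ Z_2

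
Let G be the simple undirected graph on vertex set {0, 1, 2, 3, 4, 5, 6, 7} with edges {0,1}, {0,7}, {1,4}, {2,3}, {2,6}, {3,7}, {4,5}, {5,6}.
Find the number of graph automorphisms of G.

16

G is 2-regular and connected on 8 vertices, i.e. the cycle C_8. The automorphisms of the 8-cycle are exactly the symmetries of a regular 8-gon: the dihedral group D_8, |D_8| = 16.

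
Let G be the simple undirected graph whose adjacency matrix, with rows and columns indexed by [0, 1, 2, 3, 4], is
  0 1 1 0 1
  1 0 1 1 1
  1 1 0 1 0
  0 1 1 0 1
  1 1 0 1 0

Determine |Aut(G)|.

Vertex 1 is the unique vertex of degree 4; the remaining 4 vertices each have degree 3 and induce a cycle, so G is the wheel on 5 vertices with hub 1. Every automorphism fixes the hub and acts on the rim 4-cycle, so Aut(G) ≅ Aut(C_4) = D_4 of order 8.

8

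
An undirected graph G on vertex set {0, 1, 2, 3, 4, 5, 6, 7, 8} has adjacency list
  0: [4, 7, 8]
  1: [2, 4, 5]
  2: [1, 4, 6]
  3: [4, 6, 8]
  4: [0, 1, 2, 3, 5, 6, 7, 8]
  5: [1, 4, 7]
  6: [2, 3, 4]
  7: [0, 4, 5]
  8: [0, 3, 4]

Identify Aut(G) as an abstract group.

the dihedral group of order 16

Vertex 4 is the unique vertex of degree 8; the remaining 8 vertices each have degree 3 and induce a cycle, so G is the wheel on 9 vertices with hub 4. Every automorphism fixes the hub and acts on the rim 8-cycle, so Aut(G) ≅ Aut(C_8) = D_8 of order 16.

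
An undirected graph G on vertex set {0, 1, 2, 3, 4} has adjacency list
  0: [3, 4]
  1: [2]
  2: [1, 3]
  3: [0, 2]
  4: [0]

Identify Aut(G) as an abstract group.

The degree sequence is [2, 1, 2, 2, 1]; the two degree-1 vertices 1 and 4 are the ends of a path, so G = P_5. The only nontrivial automorphism of a path is the end-to-end reflection, so Aut(G) ≅ Z_2.

C_2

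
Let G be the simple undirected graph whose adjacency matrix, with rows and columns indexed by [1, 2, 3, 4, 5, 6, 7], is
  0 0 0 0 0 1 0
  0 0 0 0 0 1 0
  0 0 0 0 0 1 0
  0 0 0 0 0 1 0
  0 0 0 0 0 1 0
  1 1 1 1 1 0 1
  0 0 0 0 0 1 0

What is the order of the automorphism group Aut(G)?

720

Vertex 6 has degree 6 and every other vertex has degree 1, so G is the star K_{1,6} with centre 6. Any automorphism fixes the centre and permutes the 6 leaves freely, so Aut(G) ≅ S_6 of order 6! = 720.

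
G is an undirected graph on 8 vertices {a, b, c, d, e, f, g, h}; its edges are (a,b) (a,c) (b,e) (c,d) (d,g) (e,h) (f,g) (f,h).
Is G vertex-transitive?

Yes

Every vertex has degree 2 and the graph is connected, so G is the 8-cycle C_8. The automorphisms of the 8-cycle are exactly the symmetries of a regular 8-gon: the dihedral group D_8, |D_8| = 16. This group acts transitively on the 8 vertices.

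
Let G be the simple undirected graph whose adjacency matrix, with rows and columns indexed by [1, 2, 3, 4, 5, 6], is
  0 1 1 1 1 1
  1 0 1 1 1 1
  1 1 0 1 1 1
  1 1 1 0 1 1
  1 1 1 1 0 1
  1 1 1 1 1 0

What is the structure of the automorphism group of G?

S_6

All 6 vertices are pairwise adjacent: G = K_6. Any permutation of the 6 vertices preserves K_6, so Aut(K_6) = S_6 of order 6! = 720.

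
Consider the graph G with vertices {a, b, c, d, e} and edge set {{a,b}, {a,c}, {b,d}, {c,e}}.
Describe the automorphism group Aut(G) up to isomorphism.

The degree sequence is [2, 2, 2, 1, 1]; the two degree-1 vertices d and e are the ends of a path, so G = P_5. A path has exactly one nontrivial symmetry — reversal — giving Aut(G) of order 2.

C_2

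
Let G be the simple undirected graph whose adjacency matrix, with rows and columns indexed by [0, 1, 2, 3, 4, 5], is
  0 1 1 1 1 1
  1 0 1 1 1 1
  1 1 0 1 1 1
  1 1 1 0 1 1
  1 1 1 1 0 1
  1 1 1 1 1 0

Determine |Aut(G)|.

Every vertex has degree 5, so G is the complete graph K_6. Every bijection on the vertex set is an automorphism of K_6; hence Aut(K_6) ≅ S_6, order 720.

720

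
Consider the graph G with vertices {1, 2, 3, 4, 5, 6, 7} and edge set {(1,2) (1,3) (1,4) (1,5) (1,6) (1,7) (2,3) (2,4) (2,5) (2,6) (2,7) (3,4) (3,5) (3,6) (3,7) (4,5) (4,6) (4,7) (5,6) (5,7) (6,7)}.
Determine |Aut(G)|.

All 7 vertices are pairwise adjacent: G = K_7. Every bijection on the vertex set is an automorphism of K_7; hence Aut(K_7) ≅ S_7, order 5040.

5040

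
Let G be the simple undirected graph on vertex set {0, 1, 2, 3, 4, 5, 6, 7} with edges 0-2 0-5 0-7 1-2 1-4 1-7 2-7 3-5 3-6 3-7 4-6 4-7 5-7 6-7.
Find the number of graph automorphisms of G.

Vertex 7 is the unique vertex of degree 7; the remaining 7 vertices each have degree 3 and induce a cycle, so G is the wheel on 8 vertices with hub 7. Every automorphism fixes the hub and acts on the rim 7-cycle, so Aut(G) ≅ Aut(C_7) = D_7 of order 14.

14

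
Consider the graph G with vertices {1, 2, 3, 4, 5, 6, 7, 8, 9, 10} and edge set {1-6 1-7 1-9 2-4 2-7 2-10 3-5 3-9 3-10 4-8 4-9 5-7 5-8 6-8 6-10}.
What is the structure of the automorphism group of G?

the symmetric group S_5

G is 3-regular on 10 vertices with no triangles and no 4-cycles (girth 5): this is the Petersen graph. Viewing the Petersen graph as the Kneser graph K(5,2) — vertices are 2-subsets of {1,…,5}, edges join disjoint pairs — its automorphisms are exactly the permutations of the 5-element set, so Aut ≅ S_5 of order 120.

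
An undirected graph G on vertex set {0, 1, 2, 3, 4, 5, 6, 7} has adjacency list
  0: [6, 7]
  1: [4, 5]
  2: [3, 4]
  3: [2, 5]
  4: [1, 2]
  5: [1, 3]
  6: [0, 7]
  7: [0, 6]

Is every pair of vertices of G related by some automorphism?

No

G has two connected components, {1, 2, 3, 4, 5} and {0, 6, 7}; each is 2-regular, so G = C_5 ⊔ C_3. The orbit of 0 under Aut(G) is {0, 6, 7}, which does not contain 1, so G is not vertex-transitive.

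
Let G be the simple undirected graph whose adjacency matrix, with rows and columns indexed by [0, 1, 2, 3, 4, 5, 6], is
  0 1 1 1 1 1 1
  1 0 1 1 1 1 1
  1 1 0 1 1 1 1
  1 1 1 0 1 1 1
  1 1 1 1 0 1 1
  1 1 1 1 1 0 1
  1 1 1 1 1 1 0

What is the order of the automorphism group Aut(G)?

All 7 vertices are pairwise adjacent: G = K_7. Every bijection on the vertex set is an automorphism of K_7; hence Aut(K_7) ≅ S_7, order 5040.

5040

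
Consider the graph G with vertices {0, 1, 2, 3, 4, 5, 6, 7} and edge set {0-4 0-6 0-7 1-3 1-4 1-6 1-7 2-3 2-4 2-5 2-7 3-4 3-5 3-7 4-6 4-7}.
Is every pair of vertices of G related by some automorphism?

Vertex 4 is the only vertex of degree 6, so every automorphism fixes it; G is not vertex-transitive.

No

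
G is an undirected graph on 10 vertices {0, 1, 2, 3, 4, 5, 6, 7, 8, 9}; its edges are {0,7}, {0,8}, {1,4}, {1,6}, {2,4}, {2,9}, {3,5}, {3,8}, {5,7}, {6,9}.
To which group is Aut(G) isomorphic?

D_5 ≀ Z_2

G has two connected components, {0, 3, 5, 7, 8} and {1, 2, 4, 6, 9}; each is 2-regular, so G = C_5 ⊔ C_5. With two isomorphic components, Aut(G) = Aut(C_5) ≀ S_2 = (D_5 × D_5) ⋊ Z_2: permute each cycle by D_5, then optionally swap the two cycles. Order 2·(2·5)² = 200.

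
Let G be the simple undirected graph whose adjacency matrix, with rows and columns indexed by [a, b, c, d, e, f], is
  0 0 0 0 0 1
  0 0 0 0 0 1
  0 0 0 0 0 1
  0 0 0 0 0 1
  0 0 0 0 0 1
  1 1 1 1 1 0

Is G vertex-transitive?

No

Vertex f is the only vertex of degree 5, so every automorphism fixes it; G is not vertex-transitive.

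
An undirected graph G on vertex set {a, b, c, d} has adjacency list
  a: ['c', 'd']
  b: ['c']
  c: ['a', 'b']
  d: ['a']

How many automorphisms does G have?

2

The degree sequence is [2, 1, 2, 1]; the two degree-1 vertices b and d are the ends of a path, so G = P_4. The only nontrivial automorphism of a path is the end-to-end reflection, so Aut(G) ≅ Z_2.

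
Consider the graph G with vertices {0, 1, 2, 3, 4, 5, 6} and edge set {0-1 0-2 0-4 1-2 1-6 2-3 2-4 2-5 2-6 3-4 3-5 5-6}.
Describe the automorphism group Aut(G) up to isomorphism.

Vertex 2 is the unique vertex of degree 6; the remaining 6 vertices each have degree 3 and induce a cycle, so G is the wheel on 7 vertices with hub 2. Every automorphism fixes the hub and acts on the rim 6-cycle, so Aut(G) ≅ Aut(C_6) = D_6 of order 12.

the dihedral group of order 12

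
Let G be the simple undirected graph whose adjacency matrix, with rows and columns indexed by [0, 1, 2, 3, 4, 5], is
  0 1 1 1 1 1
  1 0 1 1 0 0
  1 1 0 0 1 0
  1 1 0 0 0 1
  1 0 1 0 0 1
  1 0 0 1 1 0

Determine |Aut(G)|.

10

Vertex 0 is the unique vertex of degree 5; the remaining 5 vertices each have degree 3 and induce a cycle, so G is the wheel on 6 vertices with hub 0. Every automorphism fixes the hub and acts on the rim 5-cycle, so Aut(G) ≅ Aut(C_5) = D_5 of order 10.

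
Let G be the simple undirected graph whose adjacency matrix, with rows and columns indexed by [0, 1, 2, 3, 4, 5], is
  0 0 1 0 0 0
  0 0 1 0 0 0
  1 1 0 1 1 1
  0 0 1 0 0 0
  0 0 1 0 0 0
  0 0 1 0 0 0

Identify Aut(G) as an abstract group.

Vertex 2 has degree 5 and every other vertex has degree 1, so G is the star K_{1,5} with centre 2. Any automorphism fixes the centre and permutes the 5 leaves freely, so Aut(G) ≅ S_5 of order 5! = 120.

the symmetric group on 5 letters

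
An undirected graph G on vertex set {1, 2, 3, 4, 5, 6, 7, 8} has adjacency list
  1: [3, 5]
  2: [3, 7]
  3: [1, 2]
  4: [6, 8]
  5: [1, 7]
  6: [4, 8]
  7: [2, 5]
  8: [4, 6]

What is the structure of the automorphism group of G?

D_3 × D_5

G has two connected components, {1, 2, 3, 5, 7} and {4, 6, 8}; each is 2-regular, so G = C_5 ⊔ C_3. No automorphism exchanges components of different sizes, hence Aut(G) is the direct product D_3 × D_5, order 60.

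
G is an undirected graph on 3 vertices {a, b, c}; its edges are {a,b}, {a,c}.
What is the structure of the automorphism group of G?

C_2

The degree sequence is [2, 1, 1]; the two degree-1 vertices b and c are the ends of a path, so G = P_3. The only nontrivial automorphism of a path is the end-to-end reflection, so Aut(G) ≅ Z_2.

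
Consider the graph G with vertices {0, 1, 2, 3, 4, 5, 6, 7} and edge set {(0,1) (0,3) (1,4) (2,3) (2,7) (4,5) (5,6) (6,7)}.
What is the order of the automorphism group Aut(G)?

16

G is 2-regular and connected on 8 vertices, i.e. the cycle C_8. The automorphisms of the 8-cycle are exactly the symmetries of a regular 8-gon: the dihedral group D_8, |D_8| = 16.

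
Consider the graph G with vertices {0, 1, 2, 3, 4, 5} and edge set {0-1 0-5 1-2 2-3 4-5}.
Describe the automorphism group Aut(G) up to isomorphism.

the cyclic group of order 2

The degree sequence is [2, 2, 2, 1, 1, 2]; the two degree-1 vertices 3 and 4 are the ends of a path, so G = P_6. A path has exactly one nontrivial symmetry — reversal — giving Aut(G) of order 2.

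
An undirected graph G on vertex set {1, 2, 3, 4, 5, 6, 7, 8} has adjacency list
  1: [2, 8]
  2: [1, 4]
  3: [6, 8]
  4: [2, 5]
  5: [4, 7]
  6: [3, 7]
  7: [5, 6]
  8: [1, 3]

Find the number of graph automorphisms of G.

16

Every vertex has degree 2 and the graph is connected, so G is the 8-cycle C_8. The automorphisms of the 8-cycle are exactly the symmetries of a regular 8-gon: the dihedral group D_8, |D_8| = 16.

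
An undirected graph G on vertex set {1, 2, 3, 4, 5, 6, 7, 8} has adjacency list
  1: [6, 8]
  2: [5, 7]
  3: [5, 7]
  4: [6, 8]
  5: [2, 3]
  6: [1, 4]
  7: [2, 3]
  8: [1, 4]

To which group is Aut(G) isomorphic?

D_4 ≀ Z_2

G has two connected components, {2, 3, 5, 7} and {1, 4, 6, 8}; each is 2-regular, so G = C_4 ⊔ C_4. Aut of a disjoint union of two copies of C_4 is the wreath product D_4 ≀ Z_2, of order 2·8² = 128.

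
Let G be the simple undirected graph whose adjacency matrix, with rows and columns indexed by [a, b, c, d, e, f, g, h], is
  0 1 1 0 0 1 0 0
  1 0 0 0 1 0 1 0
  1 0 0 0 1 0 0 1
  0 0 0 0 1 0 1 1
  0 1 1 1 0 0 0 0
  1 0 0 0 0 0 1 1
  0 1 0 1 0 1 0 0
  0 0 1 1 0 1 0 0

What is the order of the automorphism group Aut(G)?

48

G is 3-regular and bipartite on 2^3 = 8 vertices with girth 4; it is the hypercube graph Q_3. The symmetry group of the 3-cube is the hyperoctahedral group B_3 = Z_2 ≀ S_3, of order 2^3·3! = 48.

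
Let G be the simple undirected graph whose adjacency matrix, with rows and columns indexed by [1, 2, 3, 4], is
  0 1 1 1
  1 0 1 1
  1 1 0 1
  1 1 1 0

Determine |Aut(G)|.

24

Every vertex has degree 3, so G is the complete graph K_4. Any permutation of the 4 vertices preserves K_4, so Aut(K_4) = S_4 of order 4! = 24.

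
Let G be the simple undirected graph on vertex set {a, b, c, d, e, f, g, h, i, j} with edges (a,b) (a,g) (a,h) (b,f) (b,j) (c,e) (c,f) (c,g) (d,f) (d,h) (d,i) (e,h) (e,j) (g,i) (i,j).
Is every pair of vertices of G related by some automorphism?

Yes

G is 3-regular on 10 vertices with no triangles and no 4-cycles (girth 5): this is the Petersen graph. Viewing the Petersen graph as the Kneser graph K(5,2) — vertices are 2-subsets of {1,…,5}, edges join disjoint pairs — its automorphisms are exactly the permutations of the 5-element set, so Aut ≅ S_5 of order 120. This group acts transitively on the 10 vertices.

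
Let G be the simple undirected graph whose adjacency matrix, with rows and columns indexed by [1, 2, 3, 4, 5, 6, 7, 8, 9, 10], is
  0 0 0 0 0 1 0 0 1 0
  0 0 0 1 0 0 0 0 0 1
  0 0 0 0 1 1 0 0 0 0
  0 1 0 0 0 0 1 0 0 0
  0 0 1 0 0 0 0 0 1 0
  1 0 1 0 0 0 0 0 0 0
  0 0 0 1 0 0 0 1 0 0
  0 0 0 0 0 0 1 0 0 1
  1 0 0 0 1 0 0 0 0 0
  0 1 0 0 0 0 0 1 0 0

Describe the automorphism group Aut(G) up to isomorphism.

D_5 ≀ Z_2

G has two connected components, {1, 3, 5, 6, 9} and {2, 4, 7, 8, 10}; each is 2-regular, so G = C_5 ⊔ C_5. With two isomorphic components, Aut(G) = Aut(C_5) ≀ S_2 = (D_5 × D_5) ⋊ Z_2: permute each cycle by D_5, then optionally swap the two cycles. Order 2·(2·5)² = 200.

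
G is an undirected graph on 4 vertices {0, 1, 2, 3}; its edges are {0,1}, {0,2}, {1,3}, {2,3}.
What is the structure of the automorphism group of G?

D_4

G is 2-regular and connected on 4 vertices, i.e. the cycle C_4. The automorphisms of the 4-cycle are exactly the symmetries of a regular 4-gon: the dihedral group D_4, |D_4| = 8.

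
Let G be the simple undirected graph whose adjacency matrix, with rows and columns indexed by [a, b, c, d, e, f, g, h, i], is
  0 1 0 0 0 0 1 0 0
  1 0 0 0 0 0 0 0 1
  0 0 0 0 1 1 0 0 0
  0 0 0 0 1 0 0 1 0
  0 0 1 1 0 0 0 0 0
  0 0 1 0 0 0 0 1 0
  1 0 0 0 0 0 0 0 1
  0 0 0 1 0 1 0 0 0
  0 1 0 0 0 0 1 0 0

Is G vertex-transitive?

G has two connected components, {c, d, e, f, h} and {a, b, g, i}; each is 2-regular, so G = C_5 ⊔ C_4. The orbit of a under Aut(G) is {a, b, g, i}, which does not contain c, so G is not vertex-transitive.

No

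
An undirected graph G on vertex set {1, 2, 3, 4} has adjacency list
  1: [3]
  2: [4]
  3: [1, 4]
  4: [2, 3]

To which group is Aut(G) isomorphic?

C_2

The degree sequence is [1, 1, 2, 2]; the two degree-1 vertices 1 and 2 are the ends of a path, so G = P_4. A path has exactly one nontrivial symmetry — reversal — giving Aut(G) of order 2.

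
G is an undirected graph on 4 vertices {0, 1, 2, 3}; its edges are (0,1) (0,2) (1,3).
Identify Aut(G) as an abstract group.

Z_2

The degree sequence is [2, 2, 1, 1]; the two degree-1 vertices 2 and 3 are the ends of a path, so G = P_4. A path has exactly one nontrivial symmetry — reversal — giving Aut(G) of order 2.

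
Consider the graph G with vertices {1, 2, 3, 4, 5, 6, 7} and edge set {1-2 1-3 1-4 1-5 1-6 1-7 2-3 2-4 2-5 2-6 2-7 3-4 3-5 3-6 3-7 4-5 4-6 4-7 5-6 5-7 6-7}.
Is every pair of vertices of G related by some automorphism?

Every vertex has degree 6, so G is the complete graph K_7. Any permutation of the 7 vertices preserves K_7, so Aut(K_7) = S_7 of order 7! = 5040. This group acts transitively on the 7 vertices.

Yes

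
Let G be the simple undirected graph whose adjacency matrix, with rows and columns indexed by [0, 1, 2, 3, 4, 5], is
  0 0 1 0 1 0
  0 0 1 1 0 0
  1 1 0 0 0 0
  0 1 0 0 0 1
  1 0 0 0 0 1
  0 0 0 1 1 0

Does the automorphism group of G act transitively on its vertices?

Yes

G is 2-regular and connected on 6 vertices, i.e. the cycle C_6. C_6 has 6 rotations and 6 reflections, so Aut(C_6) ≅ D_6 of order 12. Under this action every vertex can be carried to every other, so G is vertex-transitive.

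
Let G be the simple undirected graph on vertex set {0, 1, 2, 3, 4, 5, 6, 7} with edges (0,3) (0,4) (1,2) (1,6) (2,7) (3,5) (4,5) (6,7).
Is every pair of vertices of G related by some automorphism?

Yes

G has two connected components, {1, 2, 6, 7} and {0, 3, 4, 5}; each is 2-regular, so G = C_4 ⊔ C_4. With two isomorphic components, Aut(G) = Aut(C_4) ≀ S_2 = (D_4 × D_4) ⋊ Z_2: permute each cycle by D_4, then optionally swap the two cycles. Order 2·(2·4)² = 128. This group acts transitively on the 8 vertices.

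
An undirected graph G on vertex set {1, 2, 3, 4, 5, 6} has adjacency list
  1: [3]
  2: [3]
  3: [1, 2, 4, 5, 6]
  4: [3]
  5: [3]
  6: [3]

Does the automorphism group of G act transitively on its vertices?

Vertex 3 is the only vertex of degree 5, so every automorphism fixes it; G is not vertex-transitive.

No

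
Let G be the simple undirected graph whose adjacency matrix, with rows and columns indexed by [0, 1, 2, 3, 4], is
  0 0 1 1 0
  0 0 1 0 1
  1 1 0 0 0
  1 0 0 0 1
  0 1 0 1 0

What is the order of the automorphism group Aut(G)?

Every vertex has degree 2 and the graph is connected, so G is the 5-cycle C_5. The automorphisms of the 5-cycle are exactly the symmetries of a regular 5-gon: the dihedral group D_5, |D_5| = 10.

10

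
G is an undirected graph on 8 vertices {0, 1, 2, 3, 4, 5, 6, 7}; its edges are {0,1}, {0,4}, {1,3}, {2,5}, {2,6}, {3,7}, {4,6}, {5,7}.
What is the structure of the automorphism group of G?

Every vertex has degree 2 and the graph is connected, so G is the 8-cycle C_8. C_8 has 8 rotations and 8 reflections, so Aut(C_8) ≅ D_8 of order 16.

the dihedral group of order 16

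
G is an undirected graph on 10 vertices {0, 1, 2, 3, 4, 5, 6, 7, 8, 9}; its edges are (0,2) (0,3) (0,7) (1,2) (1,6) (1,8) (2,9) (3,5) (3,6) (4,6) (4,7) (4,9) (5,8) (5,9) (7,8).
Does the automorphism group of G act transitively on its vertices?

G is 3-regular on 10 vertices with no triangles and no 4-cycles (girth 5): this is the Petersen graph. It is a classical fact that the Petersen graph has automorphism group S_5 (order 120), arising from its description as the Kneser graph K(5,2). Under this action every vertex can be carried to every other, so G is vertex-transitive.

Yes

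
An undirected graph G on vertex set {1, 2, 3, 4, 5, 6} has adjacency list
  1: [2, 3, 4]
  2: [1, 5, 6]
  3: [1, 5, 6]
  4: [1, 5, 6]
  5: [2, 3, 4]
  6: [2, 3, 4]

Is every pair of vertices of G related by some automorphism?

Yes

G is 3-regular and bipartite with parts {1, 5, 6} and {2, 3, 4} (each part is independent and every cross-pair is an edge), so G = K_{3,3}. Aut(K_{3,3}) is the wreath product S_3 ≀ Z_2: permute within each part, then optionally swap the parts; |Aut| = 2·(3!)² = 72. This group acts transitively on the 6 vertices.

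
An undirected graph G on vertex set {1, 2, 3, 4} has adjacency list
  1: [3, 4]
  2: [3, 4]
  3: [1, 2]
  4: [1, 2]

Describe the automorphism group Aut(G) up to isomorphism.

G is 2-regular and bipartite on 2^2 = 4 vertices with girth 4; it is the hypercube graph Q_2. The symmetry group of the 2-cube is the hyperoctahedral group B_2 = Z_2 ≀ S_2, of order 2^2·2! = 8.

the dihedral group of order 8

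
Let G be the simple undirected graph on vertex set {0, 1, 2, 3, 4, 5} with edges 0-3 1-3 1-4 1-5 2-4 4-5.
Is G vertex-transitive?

Automorphisms preserve degree, but G has vertices of degree 1 and vertices of degree 3; no automorphism maps one to the other, so G is not vertex-transitive.

No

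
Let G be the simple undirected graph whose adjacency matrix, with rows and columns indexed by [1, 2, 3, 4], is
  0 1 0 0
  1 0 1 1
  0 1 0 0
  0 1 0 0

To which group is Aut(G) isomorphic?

the symmetric group on 3 letters

Vertex 2 has degree 3 and every other vertex has degree 1, so G is the star K_{1,3} with centre 2. The 3 leaves are pairwise interchangeable while the centre is fixed, giving Aut(G) = S_3.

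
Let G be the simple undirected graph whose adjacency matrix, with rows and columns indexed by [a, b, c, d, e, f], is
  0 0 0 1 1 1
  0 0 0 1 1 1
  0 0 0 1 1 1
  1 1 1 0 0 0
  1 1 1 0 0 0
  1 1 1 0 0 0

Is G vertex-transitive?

G is 3-regular and bipartite with parts {d, e, f} and {a, b, c} (each part is independent and every cross-pair is an edge), so G = K_{3,3}. Aut(K_{3,3}) is the wreath product S_3 ≀ Z_2: permute within each part, then optionally swap the parts; |Aut| = 2·(3!)² = 72. Under this action every vertex can be carried to every other, so G is vertex-transitive.

Yes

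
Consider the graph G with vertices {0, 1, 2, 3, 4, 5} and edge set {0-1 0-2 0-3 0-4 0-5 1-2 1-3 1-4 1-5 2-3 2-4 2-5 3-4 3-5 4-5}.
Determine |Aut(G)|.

720

All 6 vertices are pairwise adjacent: G = K_6. Every bijection on the vertex set is an automorphism of K_6; hence Aut(K_6) ≅ S_6, order 720.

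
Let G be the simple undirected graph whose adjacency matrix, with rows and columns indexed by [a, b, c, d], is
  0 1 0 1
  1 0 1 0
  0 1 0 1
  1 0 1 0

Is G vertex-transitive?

G is 2-regular and connected on 4 vertices, i.e. the cycle C_4. C_4 has 4 rotations and 4 reflections, so Aut(C_4) ≅ D_4 of order 8. This group acts transitively on the 4 vertices.

Yes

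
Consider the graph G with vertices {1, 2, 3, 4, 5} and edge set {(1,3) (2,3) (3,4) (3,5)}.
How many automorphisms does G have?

Vertex 3 has degree 4 and every other vertex has degree 1, so G is the star K_{1,4} with centre 3. Any automorphism fixes the centre and permutes the 4 leaves freely, so Aut(G) ≅ S_4 of order 4! = 24.

24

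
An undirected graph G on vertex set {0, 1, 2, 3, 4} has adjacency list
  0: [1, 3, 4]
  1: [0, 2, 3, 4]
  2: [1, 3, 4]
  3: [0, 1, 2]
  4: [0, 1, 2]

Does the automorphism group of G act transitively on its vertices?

No

Vertex 1 is the only vertex of degree 4, so every automorphism fixes it; G is not vertex-transitive.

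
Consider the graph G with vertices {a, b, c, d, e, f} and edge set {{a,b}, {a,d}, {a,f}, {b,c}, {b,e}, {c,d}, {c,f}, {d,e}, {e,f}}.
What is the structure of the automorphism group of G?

S_3 ≀ Z_2

G is 3-regular and bipartite with parts {a, c, e} and {b, d, f} (each part is independent and every cross-pair is an edge), so G = K_{3,3}. Each part can be permuted independently (S_3 × S_3) and the two equal-size parts can also be swapped, giving (S_3 × S_3) ⋊ Z_2 of order 2·(3!)² = 72.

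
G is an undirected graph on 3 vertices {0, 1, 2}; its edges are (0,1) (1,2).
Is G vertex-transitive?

Vertex 1 is the only vertex of degree 2, so every automorphism fixes it; G is not vertex-transitive.

No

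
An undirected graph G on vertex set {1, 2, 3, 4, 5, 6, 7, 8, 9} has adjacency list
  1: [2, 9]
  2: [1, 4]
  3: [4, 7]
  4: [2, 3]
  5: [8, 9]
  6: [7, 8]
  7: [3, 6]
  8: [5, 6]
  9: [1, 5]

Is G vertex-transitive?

Every vertex has degree 2 and the graph is connected, so G is the 9-cycle C_9. The automorphisms of the 9-cycle are exactly the symmetries of a regular 9-gon: the dihedral group D_9, |D_9| = 18. Under this action every vertex can be carried to every other, so G is vertex-transitive.

Yes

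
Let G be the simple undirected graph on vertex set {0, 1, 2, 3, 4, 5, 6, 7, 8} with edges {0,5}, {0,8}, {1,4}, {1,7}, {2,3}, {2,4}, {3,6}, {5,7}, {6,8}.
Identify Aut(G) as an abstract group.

Every vertex has degree 2 and the graph is connected, so G is the 9-cycle C_9. C_9 has 9 rotations and 9 reflections, so Aut(C_9) ≅ D_9 of order 18.

the dihedral group of order 18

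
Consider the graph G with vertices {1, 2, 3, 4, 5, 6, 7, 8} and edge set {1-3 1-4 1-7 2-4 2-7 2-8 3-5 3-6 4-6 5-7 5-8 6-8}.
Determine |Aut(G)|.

G is 3-regular and bipartite on 2^3 = 8 vertices with girth 4; it is the hypercube graph Q_3. Aut(Q_3) consists of the signed permutations of the 3 coordinate axes: 3! permutations times 2^3 sign flips, so |Aut| = 2^3·3! = 48.

48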